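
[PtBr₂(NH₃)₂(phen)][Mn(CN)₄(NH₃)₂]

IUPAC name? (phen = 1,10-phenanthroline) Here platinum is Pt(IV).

Both ions are complex: the cation is named first with the plain metal name, the anion second with the -ate form; each ion's ligands are alphabetised independently.
Pt is given as +4; the cation's ligand charges sum to -2, so the complex cation is 2+.
A 1:1 salt means the anion carries the equal and opposite charge, 2−.
Anion: ligand charges sum to -4; for the ion to be 2−, Mn = +2.

diamminedibromo(1,10-phenanthroline)platinum(IV) diamminetetracyanomanganate(II)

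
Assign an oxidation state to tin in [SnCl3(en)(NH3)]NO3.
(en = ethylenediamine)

1 nitrate outside the brackets (-1 each) → the complex ion is 1+.
Ligand charges: 1×NH3 neutral; 3×Cl = -3; 1×en neutral; sum -3.
Sn + (-3) = 1+ ⇒ Sn is +4.

+4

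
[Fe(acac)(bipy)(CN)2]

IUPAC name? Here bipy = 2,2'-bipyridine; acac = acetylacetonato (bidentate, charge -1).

(acetylacetonato)(2,2'-bipyridine)dicyanoiron(III)

There is no counter-ion, so the complex is neutral overall.
Ligand charges: 2×cyano (-1 each), 1×2,2'-bipyridine (neutral), 1×acetylacetonato (-1 each); total -3. So Fe + (-3) = 0, giving Fe = +3.
Ligands are named alphabetically: acetylacetonato before bipyridine before cyano.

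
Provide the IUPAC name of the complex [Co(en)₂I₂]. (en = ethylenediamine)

There is no counter-ion, so the complex is neutral overall.
Ligand charges: 2×iodo (-1 each), 2×ethylenediamine (neutral); total -2. So Co + (-2) = 0, giving Co = +2.
Ligands are named alphabetically: ethylenediamine before iodo.

bis(ethylenediamine)diiodocobalt(II)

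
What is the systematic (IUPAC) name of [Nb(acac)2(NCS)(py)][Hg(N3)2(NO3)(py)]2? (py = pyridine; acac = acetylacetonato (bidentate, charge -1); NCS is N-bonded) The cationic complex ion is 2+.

bis(acetylacetonato)isothiocyanato(pyridine)niobium(V) diazidonitrato(pyridine)mercurate(II)

The complex cation is given as 2+; its ligand charges sum to -3, so Nb = +5.
With 2 anions per cation, each anion must be 2/2 = 1−.
Anion: ligand charges sum to -3; for the ion to be 1−, Hg = +2.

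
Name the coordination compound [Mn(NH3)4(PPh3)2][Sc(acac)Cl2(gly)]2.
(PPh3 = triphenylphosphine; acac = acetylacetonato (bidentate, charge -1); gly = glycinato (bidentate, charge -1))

Both ions are complex: the cation is named first with the plain metal name, the anion second with the -ate form; each ion's ligands are alphabetised independently.
Scandium is always +3 in its complexes; the anion's ligand charges sum to -4, so the complex anion is 1−.
With 2 anions per cation, the cation must be 2×1 = 2+.
Cation: ligand charges sum to 0; for the ion to be 2+, Mn = +2.

tetraamminebis(triphenylphosphine)manganese(II) (acetylacetonato)dichloro(glycinato)scandate(III)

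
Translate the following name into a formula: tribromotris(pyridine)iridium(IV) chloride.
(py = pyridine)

Ligands: 3 pyridine (py, neutral), 3 bromo (Br, -1). Ligand charge sum = -3.
With Ir in oxidation state +4, the complex ion is [Ir...]^1+.
Charge balance with chloride (-1) requires 1 complex ion per 1 chloride.

[IrBr3(py)3]Cl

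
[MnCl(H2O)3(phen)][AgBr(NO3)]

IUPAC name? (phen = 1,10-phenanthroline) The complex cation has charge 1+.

triaquachloro(1,10-phenanthroline)manganese(II) bromonitratoargentate(I)

Both ions are complex: the cation is named first with the plain metal name, the anion second with the -ate form; each ion's ligands are alphabetised independently.
The complex cation is given as 1+; its ligand charges sum to -1, so Mn = +2.
A 1:1 salt means the anion carries the equal and opposite charge, 1−.
Anion: ligand charges sum to -2; for the ion to be 1−, Ag = +1.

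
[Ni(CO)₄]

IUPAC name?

There is no counter-ion, so the complex is neutral overall.
Ligand charges: 4×carbonyl (neutral); total 0. So Ni + (0) = 0, giving Ni = 0.

tetracarbonylnickel(0)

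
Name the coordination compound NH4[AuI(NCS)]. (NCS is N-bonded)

The 1 ammonium counter-ion carries a total charge of +1, so each complex ion is 1−.
Ligand charges: 1×iodo (-1 each), 1×isothiocyanato (-1 each); total -2. So Au + (-2) = 1−, giving Au = +1.
The complex ion is anionic, so gold takes the -ate form aurate(I).

ammonium iodoisothiocyanatoaurate(I)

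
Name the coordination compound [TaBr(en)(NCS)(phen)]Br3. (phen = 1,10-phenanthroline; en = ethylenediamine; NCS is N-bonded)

The 3 bromide counter-ions carry a total charge of -3, so each complex ion is 3+.
Ligand charges: 1×1,10-phenanthroline (neutral), 1×ethylenediamine (neutral), 1×isothiocyanato (-1 each), 1×bromo (-1 each); total -2. So Ta + (-2) = 3+, giving Ta = +5.
Ligands are named alphabetically: bromo before ethylenediamine before isothiocyanato before phenanthroline.

bromo(ethylenediamine)isothiocyanato(1,10-phenanthroline)tantalum(V) bromide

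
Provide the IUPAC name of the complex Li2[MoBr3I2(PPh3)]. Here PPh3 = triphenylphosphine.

lithium tribromodiiodo(triphenylphosphine)molybdate(III)

The 2 lithium counter-ions carry a total charge of +2, so each complex ion is 2−.
Ligand charges: 3×bromo (-1 each), 1×triphenylphosphine (neutral), 2×iodo (-1 each); total -5. So Mo + (-5) = 2−, giving Mo = +3.
Ligands are named alphabetically: bromo before iodo before triphenylphosphine.
The complex ion is anionic, so molybdenum takes the -ate form molybdate(III).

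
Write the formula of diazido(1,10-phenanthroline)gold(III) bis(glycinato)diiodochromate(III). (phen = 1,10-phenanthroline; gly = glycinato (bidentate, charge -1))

[Au(N3)2(phen)][Cr(gly)2I2]

Cation [Au…]: ligand charges -2, Au(III) ⇒ ion charge 1+.
Anion [Cr…]: ligand charges -4, Cr(III) ⇒ ion charge 1−.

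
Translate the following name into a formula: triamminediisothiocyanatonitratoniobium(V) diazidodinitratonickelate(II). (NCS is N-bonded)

[Nb(NCS)2(NH3)3(NO3)][Ni(N3)2(NO3)2]

Cation [Nb…]: ligand charges -3, Nb(V) ⇒ ion charge 2+.
Anion [Ni…]: ligand charges -4, Ni(II) ⇒ ion charge 2−.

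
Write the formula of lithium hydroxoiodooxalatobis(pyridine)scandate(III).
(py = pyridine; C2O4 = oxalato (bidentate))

Ligands: 2 pyridine (py, neutral), 1 iodo (I, -1), 1 hydroxo (OH, -1), 1 oxalato (C2O4, -2). Ligand charge sum = -4.
With Sc in oxidation state +3, the complex ion is [Sc...]^1−.
Charge balance with lithium (+1) requires 1 complex ion per 1 lithium.

Li[Sc(C2O4)I(OH)(py)2]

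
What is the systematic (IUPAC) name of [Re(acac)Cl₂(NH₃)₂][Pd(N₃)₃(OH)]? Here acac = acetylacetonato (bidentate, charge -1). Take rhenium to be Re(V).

Both ions are complex: the cation is named first with the plain metal name, the anion second with the -ate form; each ion's ligands are alphabetised independently.
Re is given as +5; the cation's ligand charges sum to -3, so the complex cation is 2+.
A 1:1 salt means the anion carries the equal and opposite charge, 2−.
Anion: ligand charges sum to -4; for the ion to be 2−, Pd = +2.

(acetylacetonato)diamminedichlororhenium(V) triazidohydroxopalladate(II)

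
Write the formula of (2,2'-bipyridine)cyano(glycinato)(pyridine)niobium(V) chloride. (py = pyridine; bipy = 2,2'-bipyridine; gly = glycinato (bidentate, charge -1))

Ligands: 1 pyridine (py, neutral), 1 2,2'-bipyridine (bipy, neutral), 1 cyano (CN, -1), 1 glycinato (gly, -1). Ligand charge sum = -2.
With Nb in oxidation state +5, the complex ion is [Nb...]^3+.
Charge balance with chloride (-1) requires 1 complex ion per 3 chloride.

[Nb(bipy)(CN)(gly)(py)]Cl3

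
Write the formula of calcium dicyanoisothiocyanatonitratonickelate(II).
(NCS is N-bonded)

Ligands: 1 nitrato (NO3, -1), 1 isothiocyanato (NCS, -1), 2 cyano (CN, -1). Ligand charge sum = -4.
With Ni in oxidation state +2, the complex ion is [Ni...]^2−.
Charge balance with calcium (+2) requires 1 complex ion per 1 calcium.

Ca[Ni(CN)2(NCS)(NO3)]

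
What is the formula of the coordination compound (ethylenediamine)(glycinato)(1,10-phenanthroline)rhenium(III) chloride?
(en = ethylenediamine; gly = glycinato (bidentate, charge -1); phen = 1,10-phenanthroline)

[Re(en)(gly)(phen)]Cl2

Ligands: 1 ethylenediamine (en, neutral), 1 glycinato (gly, -1), 1 1,10-phenanthroline (phen, neutral). Ligand charge sum = -1.
With Re in oxidation state +3, the complex ion is [Re...]^2+.
Charge balance with chloride (-1) requires 1 complex ion per 2 chloride.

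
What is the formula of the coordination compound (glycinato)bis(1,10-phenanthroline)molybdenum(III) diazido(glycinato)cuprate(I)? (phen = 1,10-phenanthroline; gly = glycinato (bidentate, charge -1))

[Mo(gly)(phen)2][Cu(gly)(N3)2]

Cation [Mo…]: ligand charges -1, Mo(III) ⇒ ion charge 2+.
Anion [Cu…]: ligand charges -3, Cu(I) ⇒ ion charge 2−.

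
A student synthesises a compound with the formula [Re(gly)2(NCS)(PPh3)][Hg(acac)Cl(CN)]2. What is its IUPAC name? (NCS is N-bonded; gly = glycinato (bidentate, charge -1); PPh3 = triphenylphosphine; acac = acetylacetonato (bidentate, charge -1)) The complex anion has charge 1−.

The complex anion is given as 1−; its ligand charges sum to -3, so Hg = +2.
With 2 anions per cation, the cation must be 2×1 = 2+.
Cation: ligand charges sum to -3; for the ion to be 2+, Re = +5.

bis(glycinato)isothiocyanato(triphenylphosphine)rhenium(V) (acetylacetonato)chlorocyanomercurate(II)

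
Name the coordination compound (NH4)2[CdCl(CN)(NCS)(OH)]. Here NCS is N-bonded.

ammonium chlorocyanohydroxoisothiocyanatocadmate(II)

The 2 ammonium counter-ions carry a total charge of +2, so each complex ion is 2−.
Ligand charges: 1×chloro (-1 each), 1×hydroxo (-1 each), 1×isothiocyanato (-1 each), 1×cyano (-1 each); total -4. So Cd + (-4) = 2−, giving Cd = +2.
Ligands are named alphabetically: chloro before cyano before hydroxo before isothiocyanato.
The complex ion is anionic, so cadmium takes the -ate form cadmate(II).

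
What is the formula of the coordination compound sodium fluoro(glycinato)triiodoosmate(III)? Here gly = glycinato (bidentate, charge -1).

Ligands: 1 glycinato (gly, -1), 3 iodo (I, -1), 1 fluoro (F, -1). Ligand charge sum = -5.
With Os in oxidation state +3, the complex ion is [Os...]^2−.
Charge balance with sodium (+1) requires 1 complex ion per 2 sodium.

Na2[OsF(gly)I3]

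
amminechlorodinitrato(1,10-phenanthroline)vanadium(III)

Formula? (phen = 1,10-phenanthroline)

Ligands: 1 ammine (NH3, neutral), 1 chloro (Cl, -1), 1 1,10-phenanthroline (phen, neutral), 2 nitrato (NO3, -1). Ligand charge sum = -3.
With V in oxidation state +3, the complex ion is [V...].

[VCl(NH3)(NO3)2(phen)]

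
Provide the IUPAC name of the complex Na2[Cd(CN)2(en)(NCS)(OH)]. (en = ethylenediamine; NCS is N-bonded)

sodium dicyano(ethylenediamine)hydroxoisothiocyanatocadmate(II)

The 2 sodium counter-ions carry a total charge of +2, so each complex ion is 2−.
Ligand charges: 1×ethylenediamine (neutral), 2×cyano (-1 each), 1×hydroxo (-1 each), 1×isothiocyanato (-1 each); total -4. So Cd + (-4) = 2−, giving Cd = +2.
Ligands are named alphabetically: cyano before ethylenediamine before hydroxo before isothiocyanato.
The complex ion is anionic, so cadmium takes the -ate form cadmate(II).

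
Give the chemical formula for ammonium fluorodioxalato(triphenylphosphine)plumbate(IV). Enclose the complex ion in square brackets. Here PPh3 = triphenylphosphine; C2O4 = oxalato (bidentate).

NH4[Pb(C2O4)2F(PPh3)]

Ligands: 1 triphenylphosphine (PPh3, neutral), 1 fluoro (F, -1), 2 oxalato (C2O4, -2). Ligand charge sum = -5.
With Pb in oxidation state +4, the complex ion is [Pb...]^1−.
Charge balance with ammonium (+1) requires 1 complex ion per 1 ammonium.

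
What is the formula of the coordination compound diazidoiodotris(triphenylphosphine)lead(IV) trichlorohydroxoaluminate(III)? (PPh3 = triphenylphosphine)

Cation [Pb…]: ligand charges -3, Pb(IV) ⇒ ion charge 1+.
Anion [Al…]: ligand charges -4, Al(III) ⇒ ion charge 1−.
One 1+ cation balances one 1− anion.

[PbI(N3)2(PPh3)3][AlCl3(OH)]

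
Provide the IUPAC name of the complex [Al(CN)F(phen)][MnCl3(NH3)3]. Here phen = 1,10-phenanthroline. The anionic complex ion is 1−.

cyanofluoro(1,10-phenanthroline)aluminium(III) triamminetrichloromanganate(II)

The complex anion is given as 1−; its ligand charges sum to -3, so Mn = +2.
A 1:1 salt means the cation carries the equal and opposite charge, 1+.
Cation: ligand charges sum to -2; for the ion to be 1+, Al = +3.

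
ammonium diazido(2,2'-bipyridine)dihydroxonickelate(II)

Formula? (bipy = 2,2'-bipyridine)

(NH4)2[Ni(bipy)(N3)2(OH)2]

Ligands: 1 2,2'-bipyridine (bipy, neutral), 2 azido (N3, -1), 2 hydroxo (OH, -1). Ligand charge sum = -4.
With Ni in oxidation state +2, the complex ion is [Ni...]^2−.
Charge balance with ammonium (+1) requires 1 complex ion per 2 ammonium.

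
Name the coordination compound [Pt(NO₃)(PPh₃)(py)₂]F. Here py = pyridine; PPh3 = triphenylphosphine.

nitratobis(pyridine)(triphenylphosphine)platinum(II) fluoride

The 1 fluoride counter-ion carries a total charge of -1, so each complex ion is 1+.
Ligand charges: 2×pyridine (neutral), 1×triphenylphosphine (neutral), 1×nitrato (-1 each); total -1. So Pt + (-1) = 1+, giving Pt = +2.
Ligands are named alphabetically: nitrato before pyridine before triphenylphosphine.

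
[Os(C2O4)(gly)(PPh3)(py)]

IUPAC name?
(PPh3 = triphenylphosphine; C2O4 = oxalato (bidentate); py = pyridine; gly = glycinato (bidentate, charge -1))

(glycinato)oxalato(pyridine)(triphenylphosphine)osmium(III)

There is no counter-ion, so the complex is neutral overall.
Ligand charges: 1×triphenylphosphine (neutral), 1×oxalato (-2 each), 1×pyridine (neutral), 1×glycinato (-1 each); total -3. So Os + (-3) = 0, giving Os = +3.
Ligands are named alphabetically: glycinato before oxalato before pyridine before triphenylphosphine.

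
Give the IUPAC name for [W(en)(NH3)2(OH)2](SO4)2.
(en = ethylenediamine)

diammine(ethylenediamine)dihydroxotungsten(VI) sulfate

The 2 sulfate counter-ions carry a total charge of -4, so each complex ion is 4+.
Ligand charges: 2×hydroxo (-1 each), 2×ammine (neutral), 1×ethylenediamine (neutral); total -2. So W + (-2) = 4+, giving W = +6.
Ligands are named alphabetically: ammine before ethylenediamine before hydroxo.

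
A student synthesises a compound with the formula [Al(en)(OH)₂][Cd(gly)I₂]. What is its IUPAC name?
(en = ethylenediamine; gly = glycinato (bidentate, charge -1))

(ethylenediamine)dihydroxoaluminium(III) (glycinato)diiodocadmate(II)

Both ions are complex: the cation is named first with the plain metal name, the anion second with the -ate form; each ion's ligands are alphabetised independently.
Aluminium is always +3 in its complexes; the cation's ligand charges sum to -2, so the complex cation is 1+.
A 1:1 salt means the anion carries the equal and opposite charge, 1−.
Anion: ligand charges sum to -3; for the ion to be 1−, Cd = +2.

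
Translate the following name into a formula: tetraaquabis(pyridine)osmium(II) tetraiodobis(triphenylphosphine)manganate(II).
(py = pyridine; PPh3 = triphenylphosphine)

[Os(H2O)4(py)2][MnI4(PPh3)2]

Cation [Os…]: ligand charges 0, Os(II) ⇒ ion charge 2+.
Anion [Mn…]: ligand charges -4, Mn(II) ⇒ ion charge 2−.
One 2+ cation balances one 2− anion.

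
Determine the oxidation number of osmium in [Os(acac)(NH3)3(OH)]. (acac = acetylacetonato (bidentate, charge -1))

No counter-ion: the bracketed complex is neutral.
Ligand charges: 1×acac = -1; 1×OH = -1; 3×NH3 neutral; sum -2.
Os + (-2) = 0 ⇒ Os is +2.

+2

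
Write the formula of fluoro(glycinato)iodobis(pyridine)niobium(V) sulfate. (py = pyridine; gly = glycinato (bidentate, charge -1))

[NbF(gly)I(py)2]SO4

Ligands: 2 pyridine (py, neutral), 1 fluoro (F, -1), 1 glycinato (gly, -1), 1 iodo (I, -1). Ligand charge sum = -3.
Charge balance with sulfate (-2) requires 1 complex ion per 1 sulfate.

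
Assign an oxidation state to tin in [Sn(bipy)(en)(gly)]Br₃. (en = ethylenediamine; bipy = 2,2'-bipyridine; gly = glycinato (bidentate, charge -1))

3 bromide outside the brackets (-1 each) → the complex ion is 3+.
Ligand charges: 1×en neutral; 1×bipy neutral; 1×gly = -1; sum -1.
Sn + (-1) = 3+ ⇒ Sn is +4.

+4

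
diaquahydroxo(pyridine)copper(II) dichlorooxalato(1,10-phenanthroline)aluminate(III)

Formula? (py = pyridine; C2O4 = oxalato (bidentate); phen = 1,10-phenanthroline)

[Cu(H2O)2(OH)(py)][Al(C2O4)Cl2(phen)]

Cation [Cu…]: ligand charges -1, Cu(II) ⇒ ion charge 1+.
Anion [Al…]: ligand charges -4, Al(III) ⇒ ion charge 1−.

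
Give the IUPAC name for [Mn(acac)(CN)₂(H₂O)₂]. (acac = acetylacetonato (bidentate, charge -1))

There is no counter-ion, so the complex is neutral overall.
Ligand charges: 2×cyano (-1 each), 1×acetylacetonato (-1 each), 2×aqua (neutral); total -3. So Mn + (-3) = 0, giving Mn = +3.
Ligands are named alphabetically: acetylacetonato before aqua before cyano.

(acetylacetonato)diaquadicyanomanganese(III)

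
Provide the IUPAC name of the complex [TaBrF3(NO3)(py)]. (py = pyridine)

bromotrifluoronitrato(pyridine)tantalum(V)

There is no counter-ion, so the complex is neutral overall.
Ligand charges: 3×fluoro (-1 each), 1×nitrato (-1 each), 1×pyridine (neutral), 1×bromo (-1 each); total -5. So Ta + (-5) = 0, giving Ta = +5.
Ligands are named alphabetically: bromo before fluoro before nitrato before pyridine.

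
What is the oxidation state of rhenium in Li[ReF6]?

1 lithium outside the brackets (+1 each) → the complex ion is 1−.
Ligand charges: 6×F = -6; sum -6.
Re + (-6) = 1− ⇒ Re is +5.

+5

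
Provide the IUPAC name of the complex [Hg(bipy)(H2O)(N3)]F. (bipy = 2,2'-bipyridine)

aquaazido(2,2'-bipyridine)mercury(II) fluoride

The 1 fluoride counter-ion carries a total charge of -1, so each complex ion is 1+.
Ligand charges: 1×azido (-1 each), 1×2,2'-bipyridine (neutral), 1×aqua (neutral); total -1. So Hg + (-1) = 1+, giving Hg = +2.
Ligands are named alphabetically: aqua before azido before bipyridine.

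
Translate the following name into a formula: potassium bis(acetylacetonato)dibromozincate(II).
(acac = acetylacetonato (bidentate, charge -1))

Ligands: 2 bromo (Br, -1), 2 acetylacetonato (acac, -1). Ligand charge sum = -4.
With Zn in oxidation state +2, the complex ion is [Zn...]^2−.
Charge balance with potassium (+1) requires 1 complex ion per 2 potassium.

K2[Zn(acac)2Br2]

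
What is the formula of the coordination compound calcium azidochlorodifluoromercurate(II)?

Ca[HgClF2(N3)]

Ligands: 1 azido (N3, -1), 2 fluoro (F, -1), 1 chloro (Cl, -1). Ligand charge sum = -4.
With Hg in oxidation state +2, the complex ion is [Hg...]^2−.
Charge balance with calcium (+2) requires 1 complex ion per 1 calcium.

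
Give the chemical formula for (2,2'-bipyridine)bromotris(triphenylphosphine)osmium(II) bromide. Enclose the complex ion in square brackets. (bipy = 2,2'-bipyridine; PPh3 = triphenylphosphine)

Ligands: 1 2,2'-bipyridine (bipy, neutral), 1 bromo (Br, -1), 3 triphenylphosphine (PPh3, neutral). Ligand charge sum = -1.
Charge balance with bromide (-1) requires 1 complex ion per 1 bromide.

[Os(bipy)Br(PPh3)3]Br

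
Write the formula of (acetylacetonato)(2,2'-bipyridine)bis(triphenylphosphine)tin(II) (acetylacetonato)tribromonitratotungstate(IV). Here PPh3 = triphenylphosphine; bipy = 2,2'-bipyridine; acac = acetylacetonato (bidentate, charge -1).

[Sn(acac)(bipy)(PPh3)2][W(acac)Br3(NO3)]

Cation [Sn…]: ligand charges -1, Sn(II) ⇒ ion charge 1+.
Anion [W…]: ligand charges -5, W(IV) ⇒ ion charge 1−.
One 1+ cation balances one 1− anion.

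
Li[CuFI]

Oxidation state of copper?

1 lithium outside the brackets (+1 each) → the complex ion is 1−.
Ligand charges: 1×F = -1; 1×I = -1; sum -2.
Cu + (-2) = 1− ⇒ Cu is +1.

+1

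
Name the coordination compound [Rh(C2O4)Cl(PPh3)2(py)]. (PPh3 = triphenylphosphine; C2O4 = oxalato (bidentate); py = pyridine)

chlorooxalato(pyridine)bis(triphenylphosphine)rhodium(III)

There is no counter-ion, so the complex is neutral overall.
Ligand charges: 2×triphenylphosphine (neutral), 1×oxalato (-2 each), 1×pyridine (neutral), 1×chloro (-1 each); total -3. So Rh + (-3) = 0, giving Rh = +3.
Ligands are named alphabetically: chloro before oxalato before pyridine before triphenylphosphine.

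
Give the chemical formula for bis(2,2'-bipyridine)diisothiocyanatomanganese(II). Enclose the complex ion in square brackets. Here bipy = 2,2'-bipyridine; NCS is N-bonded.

[Mn(bipy)2(NCS)2]

Ligands: 2 2,2'-bipyridine (bipy, neutral), 2 isothiocyanato (NCS, -1). Ligand charge sum = -2.
With Mn in oxidation state +2, the complex ion is [Mn...].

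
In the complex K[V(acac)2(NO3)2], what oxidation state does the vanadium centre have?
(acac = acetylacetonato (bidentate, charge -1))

+3

1 potassium outside the brackets (+1 each) → the complex ion is 1−.
Ligand charges: 2×NO3 = -2; 2×acac = -2; sum -4.
V + (-4) = 1− ⇒ V is +3.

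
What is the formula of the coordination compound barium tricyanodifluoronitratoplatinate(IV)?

Ligands: 2 fluoro (F, -1), 3 cyano (CN, -1), 1 nitrato (NO3, -1). Ligand charge sum = -6.
Charge balance with barium (+2) requires 1 complex ion per 1 barium.

Ba[Pt(CN)3F2(NO3)]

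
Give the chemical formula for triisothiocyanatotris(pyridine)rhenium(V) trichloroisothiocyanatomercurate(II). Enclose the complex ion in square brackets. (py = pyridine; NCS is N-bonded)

Cation [Re…]: ligand charges -3, Re(V) ⇒ ion charge 2+.
Anion [Hg…]: ligand charges -4, Hg(II) ⇒ ion charge 2−.

[Re(NCS)3(py)3][HgCl3(NCS)]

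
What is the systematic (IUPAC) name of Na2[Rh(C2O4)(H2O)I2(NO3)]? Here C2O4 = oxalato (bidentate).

The 2 sodium counter-ions carry a total charge of +2, so each complex ion is 2−.
Ligand charges: 1×oxalato (-2 each), 1×nitrato (-1 each), 1×aqua (neutral), 2×iodo (-1 each); total -5. So Rh + (-5) = 2−, giving Rh = +3.
Ligands are named alphabetically: aqua before iodo before nitrato before oxalato.
The complex ion is anionic, so rhodium takes the -ate form rhodate(III).

sodium aquadiiodonitratooxalatorhodate(III)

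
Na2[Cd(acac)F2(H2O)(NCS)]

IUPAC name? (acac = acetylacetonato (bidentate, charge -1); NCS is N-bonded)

sodium (acetylacetonato)aquadifluoroisothiocyanatocadmate(II)

The 2 sodium counter-ions carry a total charge of +2, so each complex ion is 2−.
Ligand charges: 1×aqua (neutral), 1×acetylacetonato (-1 each), 2×fluoro (-1 each), 1×isothiocyanato (-1 each); total -4. So Cd + (-4) = 2−, giving Cd = +2.
Ligands are named alphabetically: acetylacetonato before aqua before fluoro before isothiocyanato.
The complex ion is anionic, so cadmium takes the -ate form cadmate(II).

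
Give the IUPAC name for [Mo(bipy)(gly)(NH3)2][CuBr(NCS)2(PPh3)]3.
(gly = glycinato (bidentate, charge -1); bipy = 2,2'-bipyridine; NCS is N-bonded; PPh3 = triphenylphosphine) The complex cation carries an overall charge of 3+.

diammine(2,2'-bipyridine)(glycinato)molybdenum(IV) bromodiisothiocyanato(triphenylphosphine)cuprate(II)

Both ions are complex: the cation is named first with the plain metal name, the anion second with the -ate form; each ion's ligands are alphabetised independently.
The complex cation is given as 3+; its ligand charges sum to -1, so Mo = +4.
With 3 anions per cation, each anion must be 3/3 = 1−.
Anion: ligand charges sum to -3; for the ion to be 1−, Cu = +2.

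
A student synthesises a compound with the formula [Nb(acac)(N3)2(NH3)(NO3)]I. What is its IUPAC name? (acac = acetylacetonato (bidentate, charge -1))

The 1 iodide counter-ion carries a total charge of -1, so each complex ion is 1+.
Ligand charges: 1×acetylacetonato (-1 each), 1×nitrato (-1 each), 1×ammine (neutral), 2×azido (-1 each); total -4. So Nb + (-4) = 1+, giving Nb = +5.
Ligands are named alphabetically: acetylacetonato before ammine before azido before nitrato.

(acetylacetonato)amminediazidonitratoniobium(V) iodide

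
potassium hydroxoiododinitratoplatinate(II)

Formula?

K2[PtI(NO3)2(OH)]

Ligands: 1 hydroxo (OH, -1), 1 iodo (I, -1), 2 nitrato (NO3, -1). Ligand charge sum = -4.
With Pt in oxidation state +2, the complex ion is [Pt...]^2−.
Charge balance with potassium (+1) requires 1 complex ion per 2 potassium.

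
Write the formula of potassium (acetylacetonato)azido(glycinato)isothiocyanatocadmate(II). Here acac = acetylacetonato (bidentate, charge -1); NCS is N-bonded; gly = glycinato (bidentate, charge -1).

Ligands: 1 acetylacetonato (acac, -1), 1 isothiocyanato (NCS, -1), 1 azido (N3, -1), 1 glycinato (gly, -1). Ligand charge sum = -4.
With Cd in oxidation state +2, the complex ion is [Cd...]^2−.
Charge balance with potassium (+1) requires 1 complex ion per 2 potassium.

K2[Cd(acac)(gly)(N3)(NCS)]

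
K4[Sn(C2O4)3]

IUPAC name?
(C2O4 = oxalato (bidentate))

The 4 potassium counter-ions carry a total charge of +4, so each complex ion is 4−.
Ligand charges: 3×oxalato (-2 each); total -6. So Sn + (-6) = 4−, giving Sn = +2.
The complex ion is anionic, so tin takes the -ate form stannate(II).

potassium trioxalatostannate(II)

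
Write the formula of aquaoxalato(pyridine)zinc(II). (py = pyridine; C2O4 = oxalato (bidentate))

[Zn(C2O4)(H2O)(py)]

Ligands: 1 pyridine (py, neutral), 1 aqua (H2O, neutral), 1 oxalato (C2O4, -2). Ligand charge sum = -2.
With Zn in oxidation state +2, the complex ion is [Zn...].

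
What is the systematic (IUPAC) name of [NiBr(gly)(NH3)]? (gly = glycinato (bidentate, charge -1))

amminebromo(glycinato)nickel(II)

There is no counter-ion, so the complex is neutral overall.
Ligand charges: 1×glycinato (-1 each), 1×bromo (-1 each), 1×ammine (neutral); total -2. So Ni + (-2) = 0, giving Ni = +2.
Ligands are named alphabetically: ammine before bromo before glycinato.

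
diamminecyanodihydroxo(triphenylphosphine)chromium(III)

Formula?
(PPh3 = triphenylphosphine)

Ligands: 1 cyano (CN, -1), 2 ammine (NH3, neutral), 1 triphenylphosphine (PPh3, neutral), 2 hydroxo (OH, -1). Ligand charge sum = -3.
With Cr in oxidation state +3, the complex ion is [Cr...].

[Cr(CN)(NH3)2(OH)2(PPh3)]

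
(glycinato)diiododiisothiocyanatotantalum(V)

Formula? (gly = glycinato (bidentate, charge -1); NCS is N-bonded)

[Ta(gly)I2(NCS)2]

Ligands: 1 glycinato (gly, -1), 2 iodo (I, -1), 2 isothiocyanato (NCS, -1). Ligand charge sum = -5.
With Ta in oxidation state +5, the complex ion is [Ta...].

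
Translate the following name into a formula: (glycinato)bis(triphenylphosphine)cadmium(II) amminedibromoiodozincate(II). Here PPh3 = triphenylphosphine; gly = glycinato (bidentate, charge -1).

Cation [Cd…]: ligand charges -1, Cd(II) ⇒ ion charge 1+.
Anion [Zn…]: ligand charges -3, Zn(II) ⇒ ion charge 1−.
One 1+ cation balances one 1− anion.

[Cd(gly)(PPh3)2][ZnBr2I(NH3)]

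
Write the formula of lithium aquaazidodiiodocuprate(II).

Li[Cu(H2O)I2(N3)]

Ligands: 1 azido (N3, -1), 2 iodo (I, -1), 1 aqua (H2O, neutral). Ligand charge sum = -3.
With Cu in oxidation state +2, the complex ion is [Cu...]^1−.
Charge balance with lithium (+1) requires 1 complex ion per 1 lithium.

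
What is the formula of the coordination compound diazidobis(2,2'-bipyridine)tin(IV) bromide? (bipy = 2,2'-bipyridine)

Ligands: 2 azido (N3, -1), 2 2,2'-bipyridine (bipy, neutral). Ligand charge sum = -2.
With Sn in oxidation state +4, the complex ion is [Sn...]^2+.
Charge balance with bromide (-1) requires 1 complex ion per 2 bromide.

[Sn(bipy)2(N3)2]Br2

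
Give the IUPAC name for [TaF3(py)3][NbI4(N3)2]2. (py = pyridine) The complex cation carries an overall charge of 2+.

trifluorotris(pyridine)tantalum(V) diazidotetraiodoniobate(V)

The complex cation is given as 2+; its ligand charges sum to -3, so Ta = +5.
With 2 anions per cation, each anion must be 2/2 = 1−.
Anion: ligand charges sum to -6; for the ion to be 1−, Nb = +5.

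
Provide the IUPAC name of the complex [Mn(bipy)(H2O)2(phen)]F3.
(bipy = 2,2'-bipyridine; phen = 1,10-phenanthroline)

diaqua(2,2'-bipyridine)(1,10-phenanthroline)manganese(III) fluoride

The 3 fluoride counter-ions carry a total charge of -3, so each complex ion is 3+.
Ligand charges: 2×aqua (neutral), 1×2,2'-bipyridine (neutral), 1×1,10-phenanthroline (neutral); total 0. So Mn + (0) = 3+, giving Mn = +3.
Ligands are named alphabetically: aqua before bipyridine before phenanthroline.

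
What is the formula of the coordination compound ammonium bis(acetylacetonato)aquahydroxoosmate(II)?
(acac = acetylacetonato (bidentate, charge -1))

NH4[Os(acac)2(H2O)(OH)]

Ligands: 2 acetylacetonato (acac, -1), 1 aqua (H2O, neutral), 1 hydroxo (OH, -1). Ligand charge sum = -3.
With Os in oxidation state +2, the complex ion is [Os...]^1−.
Charge balance with ammonium (+1) requires 1 complex ion per 1 ammonium.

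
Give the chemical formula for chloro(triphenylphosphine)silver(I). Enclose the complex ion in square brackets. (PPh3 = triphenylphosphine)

Ligands: 1 chloro (Cl, -1), 1 triphenylphosphine (PPh3, neutral). Ligand charge sum = -1.
With Ag in oxidation state +1, the complex ion is [Ag...].

[AgCl(PPh3)]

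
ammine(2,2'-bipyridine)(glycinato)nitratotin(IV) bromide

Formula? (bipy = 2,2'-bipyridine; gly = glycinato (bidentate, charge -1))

[Sn(bipy)(gly)(NH3)(NO3)]Br2

Ligands: 1 2,2'-bipyridine (bipy, neutral), 1 ammine (NH3, neutral), 1 nitrato (NO3, -1), 1 glycinato (gly, -1). Ligand charge sum = -2.
Charge balance with bromide (-1) requires 1 complex ion per 2 bromide.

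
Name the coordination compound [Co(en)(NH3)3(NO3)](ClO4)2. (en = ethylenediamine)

The 2 perchlorate counter-ions carry a total charge of -2, so each complex ion is 2+.
Ligand charges: 3×ammine (neutral), 1×nitrato (-1 each), 1×ethylenediamine (neutral); total -1. So Co + (-1) = 2+, giving Co = +3.
Ligands are named alphabetically: ammine before ethylenediamine before nitrato.

triammine(ethylenediamine)nitratocobalt(III) perchlorate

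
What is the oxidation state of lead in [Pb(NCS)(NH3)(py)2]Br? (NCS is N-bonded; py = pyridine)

+2

1 bromide outside the brackets (-1 each) → the complex ion is 1+.
Ligand charges: 1×NH3 neutral; 1×NCS = -1; 2×py neutral; sum -1.
Pb + (-1) = 1+ ⇒ Pb is +2.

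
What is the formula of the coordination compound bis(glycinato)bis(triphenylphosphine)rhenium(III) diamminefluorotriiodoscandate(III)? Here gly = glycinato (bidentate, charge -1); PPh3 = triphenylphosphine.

Cation [Re…]: ligand charges -2, Re(III) ⇒ ion charge 1+.
Anion [Sc…]: ligand charges -4, Sc(III) ⇒ ion charge 1−.
One 1+ cation balances one 1− anion.

[Re(gly)2(PPh3)2][ScFI3(NH3)2]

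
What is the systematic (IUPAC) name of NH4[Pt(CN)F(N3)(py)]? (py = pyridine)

ammonium azidocyanofluoro(pyridine)platinate(II)

The 1 ammonium counter-ion carries a total charge of +1, so each complex ion is 1−.
Ligand charges: 1×azido (-1 each), 1×fluoro (-1 each), 1×cyano (-1 each), 1×pyridine (neutral); total -3. So Pt + (-3) = 1−, giving Pt = +2.
The complex ion is anionic, so platinum takes the -ate form platinate(II).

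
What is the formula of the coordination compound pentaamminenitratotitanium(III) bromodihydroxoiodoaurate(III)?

Cation [Ti…]: ligand charges -1, Ti(III) ⇒ ion charge 2+.
Anion [Au…]: ligand charges -4, Au(III) ⇒ ion charge 1−.

[Ti(NH3)5(NO3)][AuBrI(OH)2]2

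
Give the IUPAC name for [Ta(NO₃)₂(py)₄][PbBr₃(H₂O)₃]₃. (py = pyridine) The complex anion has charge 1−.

Both ions are complex: the cation is named first with the plain metal name, the anion second with the -ate form; each ion's ligands are alphabetised independently.
The complex anion is given as 1−; its ligand charges sum to -3, so Pb = +2.
With 3 anions per cation, the cation must be 3×1 = 3+.
Cation: ligand charges sum to -2; for the ion to be 3+, Ta = +5.

dinitratotetrakis(pyridine)tantalum(V) triaquatribromoplumbate(II)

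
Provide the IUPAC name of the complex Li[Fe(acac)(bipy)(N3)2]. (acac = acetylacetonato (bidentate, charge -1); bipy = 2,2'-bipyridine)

The 1 lithium counter-ion carries a total charge of +1, so each complex ion is 1−.
Ligand charges: 1×acetylacetonato (-1 each), 2×azido (-1 each), 1×2,2'-bipyridine (neutral); total -3. So Fe + (-3) = 1−, giving Fe = +2.
Ligands are named alphabetically: acetylacetonato before azido before bipyridine.
The complex ion is anionic, so iron takes the -ate form ferrate(II).

lithium (acetylacetonato)diazido(2,2'-bipyridine)ferrate(II)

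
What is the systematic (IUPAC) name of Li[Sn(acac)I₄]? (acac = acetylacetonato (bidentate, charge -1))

The 1 lithium counter-ion carries a total charge of +1, so each complex ion is 1−.
Ligand charges: 1×acetylacetonato (-1 each), 4×iodo (-1 each); total -5. So Sn + (-5) = 1−, giving Sn = +4.
Ligands are named alphabetically: acetylacetonato before iodo.
The complex ion is anionic, so tin takes the -ate form stannate(IV).

lithium (acetylacetonato)tetraiodostannate(IV)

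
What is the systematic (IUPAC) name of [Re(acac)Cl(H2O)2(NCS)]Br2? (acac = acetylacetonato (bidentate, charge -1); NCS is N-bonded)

(acetylacetonato)diaquachloroisothiocyanatorhenium(V) bromide

The 2 bromide counter-ions carry a total charge of -2, so each complex ion is 2+.
Ligand charges: 1×acetylacetonato (-1 each), 2×aqua (neutral), 1×isothiocyanato (-1 each), 1×chloro (-1 each); total -3. So Re + (-3) = 2+, giving Re = +5.
Ligands are named alphabetically: acetylacetonato before aqua before chloro before isothiocyanato.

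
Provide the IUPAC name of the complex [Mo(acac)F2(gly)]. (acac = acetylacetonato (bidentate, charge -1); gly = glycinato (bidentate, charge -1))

(acetylacetonato)difluoro(glycinato)molybdenum(IV)

There is no counter-ion, so the complex is neutral overall.
Ligand charges: 2×fluoro (-1 each), 1×acetylacetonato (-1 each), 1×glycinato (-1 each); total -4. So Mo + (-4) = 0, giving Mo = +4.
Ligands are named alphabetically: acetylacetonato before fluoro before glycinato.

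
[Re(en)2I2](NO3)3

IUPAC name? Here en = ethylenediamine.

The 3 nitrate counter-ions carry a total charge of -3, so each complex ion is 3+.
Ligand charges: 2×iodo (-1 each), 2×ethylenediamine (neutral); total -2. So Re + (-2) = 3+, giving Re = +5.
Ligands are named alphabetically: ethylenediamine before iodo.

bis(ethylenediamine)diiodorhenium(V) nitrate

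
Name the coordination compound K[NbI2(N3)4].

The 1 potassium counter-ion carries a total charge of +1, so each complex ion is 1−.
Ligand charges: 4×azido (-1 each), 2×iodo (-1 each); total -6. So Nb + (-6) = 1−, giving Nb = +5.
The complex ion is anionic, so niobium takes the -ate form niobate(V).

potassium tetraazidodiiodoniobate(V)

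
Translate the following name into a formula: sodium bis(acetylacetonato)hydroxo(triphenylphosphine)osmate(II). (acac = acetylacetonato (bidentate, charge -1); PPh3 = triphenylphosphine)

Na[Os(acac)2(OH)(PPh3)]

Ligands: 2 acetylacetonato (acac, -1), 1 hydroxo (OH, -1), 1 triphenylphosphine (PPh3, neutral). Ligand charge sum = -3.
With Os in oxidation state +2, the complex ion is [Os...]^1−.
Charge balance with sodium (+1) requires 1 complex ion per 1 sodium.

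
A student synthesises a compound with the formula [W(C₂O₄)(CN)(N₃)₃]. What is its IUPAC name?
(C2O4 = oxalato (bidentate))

There is no counter-ion, so the complex is neutral overall.
Ligand charges: 3×azido (-1 each), 1×cyano (-1 each), 1×oxalato (-2 each); total -6. So W + (-6) = 0, giving W = +6.
Ligands are named alphabetically: azido before cyano before oxalato.

triazidocyanooxalatotungsten(VI)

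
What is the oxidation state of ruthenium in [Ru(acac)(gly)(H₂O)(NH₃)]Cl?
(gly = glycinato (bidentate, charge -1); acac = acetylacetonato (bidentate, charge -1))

1 chloride outside the brackets (-1 each) → the complex ion is 1+.
Ligand charges: 1×gly = -1; 1×acac = -1; 1×H2O neutral; 1×NH3 neutral; sum -2.
Ru + (-2) = 1+ ⇒ Ru is +3.

+3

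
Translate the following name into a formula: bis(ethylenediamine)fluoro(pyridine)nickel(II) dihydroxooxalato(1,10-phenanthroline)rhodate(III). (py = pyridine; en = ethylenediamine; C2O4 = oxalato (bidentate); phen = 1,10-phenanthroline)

[Ni(en)2F(py)][Rh(C2O4)(OH)2(phen)]

Cation [Ni…]: ligand charges -1, Ni(II) ⇒ ion charge 1+.
Anion [Rh…]: ligand charges -4, Rh(III) ⇒ ion charge 1−.
One 1+ cation balances one 1− anion.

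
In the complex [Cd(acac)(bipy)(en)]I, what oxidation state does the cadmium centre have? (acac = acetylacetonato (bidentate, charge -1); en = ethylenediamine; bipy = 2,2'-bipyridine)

+2

1 iodide outside the brackets (-1 each) → the complex ion is 1+.
Ligand charges: 1×acac = -1; 1×en neutral; 1×bipy neutral; sum -1.
Cd + (-1) = 1+ ⇒ Cd is +2.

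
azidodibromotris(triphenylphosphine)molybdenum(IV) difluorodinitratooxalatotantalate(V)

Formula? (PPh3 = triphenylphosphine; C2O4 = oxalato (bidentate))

[MoBr2(N3)(PPh3)3][Ta(C2O4)F2(NO3)2]

Cation [Mo…]: ligand charges -3, Mo(IV) ⇒ ion charge 1+.
Anion [Ta…]: ligand charges -6, Ta(V) ⇒ ion charge 1−.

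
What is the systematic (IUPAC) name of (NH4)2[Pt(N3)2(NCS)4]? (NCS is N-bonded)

ammonium diazidotetraisothiocyanatoplatinate(IV)

The 2 ammonium counter-ions carry a total charge of +2, so each complex ion is 2−.
Ligand charges: 2×azido (-1 each), 4×isothiocyanato (-1 each); total -6. So Pt + (-6) = 2−, giving Pt = +4.
The complex ion is anionic, so platinum takes the -ate form platinate(IV).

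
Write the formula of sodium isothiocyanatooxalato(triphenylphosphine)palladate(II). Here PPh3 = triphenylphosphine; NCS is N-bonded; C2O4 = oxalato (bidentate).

Ligands: 1 triphenylphosphine (PPh3, neutral), 1 isothiocyanato (NCS, -1), 1 oxalato (C2O4, -2). Ligand charge sum = -3.
With Pd in oxidation state +2, the complex ion is [Pd...]^1−.
Charge balance with sodium (+1) requires 1 complex ion per 1 sodium.

Na[Pd(C2O4)(NCS)(PPh3)]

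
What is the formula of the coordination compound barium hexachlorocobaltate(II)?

Ba2[CoCl6]

Ligands: 6 chloro (Cl, -1). Ligand charge sum = -6.
With Co in oxidation state +2, the complex ion is [Co...]^4−.
Charge balance with barium (+2) requires 1 complex ion per 2 barium.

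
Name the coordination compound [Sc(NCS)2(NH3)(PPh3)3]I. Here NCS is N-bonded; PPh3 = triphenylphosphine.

The 1 iodide counter-ion carries a total charge of -1, so each complex ion is 1+.
Ligand charges: 2×isothiocyanato (-1 each), 1×ammine (neutral), 3×triphenylphosphine (neutral); total -2. So Sc + (-2) = 1+, giving Sc = +3.
Ligands are named alphabetically: ammine before isothiocyanato before triphenylphosphine.

amminediisothiocyanatotris(triphenylphosphine)scandium(III) iodide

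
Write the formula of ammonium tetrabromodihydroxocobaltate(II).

Ligands: 4 bromo (Br, -1), 2 hydroxo (OH, -1). Ligand charge sum = -6.
With Co in oxidation state +2, the complex ion is [Co...]^4−.
Charge balance with ammonium (+1) requires 1 complex ion per 4 ammonium.

(NH4)4[CoBr4(OH)2]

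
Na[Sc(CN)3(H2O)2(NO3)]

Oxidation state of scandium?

+3

1 sodium outside the brackets (+1 each) → the complex ion is 1−.
Ligand charges: 1×NO3 = -1; 3×CN = -3; 2×H2O neutral; sum -4.
Sc + (-4) = 1− ⇒ Sc is +3.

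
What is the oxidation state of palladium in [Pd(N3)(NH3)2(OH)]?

No counter-ion: the bracketed complex is neutral.
Ligand charges: 2×NH3 neutral; 1×N3 = -1; 1×OH = -1; sum -2.
Pd + (-2) = 0 ⇒ Pd is +2.

+2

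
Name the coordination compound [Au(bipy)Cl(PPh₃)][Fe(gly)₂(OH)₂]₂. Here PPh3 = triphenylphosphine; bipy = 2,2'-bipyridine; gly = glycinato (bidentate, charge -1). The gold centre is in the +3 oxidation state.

(2,2'-bipyridine)chloro(triphenylphosphine)gold(III) bis(glycinato)dihydroxoferrate(III)

Au is given as +3; the cation's ligand charges sum to -1, so the complex cation is 2+.
With 2 anions per cation, each anion must be 2/2 = 1−.
Anion: ligand charges sum to -4; for the ion to be 1−, Fe = +3.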